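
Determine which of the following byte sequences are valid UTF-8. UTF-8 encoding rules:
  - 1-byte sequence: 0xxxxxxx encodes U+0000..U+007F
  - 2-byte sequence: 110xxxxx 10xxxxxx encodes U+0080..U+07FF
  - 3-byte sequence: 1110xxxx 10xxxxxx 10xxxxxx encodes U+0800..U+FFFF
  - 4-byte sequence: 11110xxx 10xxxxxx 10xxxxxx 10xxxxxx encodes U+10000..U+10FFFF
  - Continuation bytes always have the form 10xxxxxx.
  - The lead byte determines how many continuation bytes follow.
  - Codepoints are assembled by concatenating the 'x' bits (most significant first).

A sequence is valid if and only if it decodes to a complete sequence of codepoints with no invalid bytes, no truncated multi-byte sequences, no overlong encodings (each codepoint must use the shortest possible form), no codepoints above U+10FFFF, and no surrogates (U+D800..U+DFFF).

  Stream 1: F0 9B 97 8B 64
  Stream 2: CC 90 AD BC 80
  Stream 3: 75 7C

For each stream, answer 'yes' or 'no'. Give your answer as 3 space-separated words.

Answer: yes no yes

Derivation:
Stream 1: decodes cleanly. VALID
Stream 2: error at byte offset 2. INVALID
Stream 3: decodes cleanly. VALID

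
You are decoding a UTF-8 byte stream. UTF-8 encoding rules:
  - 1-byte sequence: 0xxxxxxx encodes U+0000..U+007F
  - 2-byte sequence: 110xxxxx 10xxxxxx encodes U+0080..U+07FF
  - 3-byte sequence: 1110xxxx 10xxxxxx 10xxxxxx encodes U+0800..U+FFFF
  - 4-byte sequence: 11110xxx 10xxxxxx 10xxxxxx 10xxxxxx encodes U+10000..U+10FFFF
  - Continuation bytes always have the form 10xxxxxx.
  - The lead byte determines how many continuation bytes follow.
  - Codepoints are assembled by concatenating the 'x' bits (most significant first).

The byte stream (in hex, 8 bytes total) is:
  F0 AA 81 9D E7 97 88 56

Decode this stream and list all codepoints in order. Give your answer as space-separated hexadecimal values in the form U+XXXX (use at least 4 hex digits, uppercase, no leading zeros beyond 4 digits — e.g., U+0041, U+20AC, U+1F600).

Byte[0]=F0: 4-byte lead, need 3 cont bytes. acc=0x0
Byte[1]=AA: continuation. acc=(acc<<6)|0x2A=0x2A
Byte[2]=81: continuation. acc=(acc<<6)|0x01=0xA81
Byte[3]=9D: continuation. acc=(acc<<6)|0x1D=0x2A05D
Completed: cp=U+2A05D (starts at byte 0)
Byte[4]=E7: 3-byte lead, need 2 cont bytes. acc=0x7
Byte[5]=97: continuation. acc=(acc<<6)|0x17=0x1D7
Byte[6]=88: continuation. acc=(acc<<6)|0x08=0x75C8
Completed: cp=U+75C8 (starts at byte 4)
Byte[7]=56: 1-byte ASCII. cp=U+0056

Answer: U+2A05D U+75C8 U+0056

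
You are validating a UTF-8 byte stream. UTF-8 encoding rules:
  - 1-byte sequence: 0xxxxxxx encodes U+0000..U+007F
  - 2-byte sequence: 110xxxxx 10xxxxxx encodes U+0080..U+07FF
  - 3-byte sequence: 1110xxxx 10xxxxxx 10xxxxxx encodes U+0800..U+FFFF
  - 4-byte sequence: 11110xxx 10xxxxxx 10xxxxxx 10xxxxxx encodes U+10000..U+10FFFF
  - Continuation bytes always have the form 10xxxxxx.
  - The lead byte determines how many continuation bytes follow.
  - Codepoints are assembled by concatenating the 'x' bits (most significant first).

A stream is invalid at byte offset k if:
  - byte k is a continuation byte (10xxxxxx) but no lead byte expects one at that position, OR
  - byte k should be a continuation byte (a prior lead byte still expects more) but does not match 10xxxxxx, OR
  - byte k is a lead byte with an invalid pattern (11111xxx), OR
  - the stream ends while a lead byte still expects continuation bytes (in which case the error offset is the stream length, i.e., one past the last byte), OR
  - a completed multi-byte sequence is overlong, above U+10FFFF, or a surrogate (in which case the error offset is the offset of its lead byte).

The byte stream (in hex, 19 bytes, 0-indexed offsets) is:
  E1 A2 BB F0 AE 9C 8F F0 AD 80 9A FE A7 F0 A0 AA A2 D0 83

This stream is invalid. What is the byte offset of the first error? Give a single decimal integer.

Answer: 11

Derivation:
Byte[0]=E1: 3-byte lead, need 2 cont bytes. acc=0x1
Byte[1]=A2: continuation. acc=(acc<<6)|0x22=0x62
Byte[2]=BB: continuation. acc=(acc<<6)|0x3B=0x18BB
Completed: cp=U+18BB (starts at byte 0)
Byte[3]=F0: 4-byte lead, need 3 cont bytes. acc=0x0
Byte[4]=AE: continuation. acc=(acc<<6)|0x2E=0x2E
Byte[5]=9C: continuation. acc=(acc<<6)|0x1C=0xB9C
Byte[6]=8F: continuation. acc=(acc<<6)|0x0F=0x2E70F
Completed: cp=U+2E70F (starts at byte 3)
Byte[7]=F0: 4-byte lead, need 3 cont bytes. acc=0x0
Byte[8]=AD: continuation. acc=(acc<<6)|0x2D=0x2D
Byte[9]=80: continuation. acc=(acc<<6)|0x00=0xB40
Byte[10]=9A: continuation. acc=(acc<<6)|0x1A=0x2D01A
Completed: cp=U+2D01A (starts at byte 7)
Byte[11]=FE: INVALID lead byte (not 0xxx/110x/1110/11110)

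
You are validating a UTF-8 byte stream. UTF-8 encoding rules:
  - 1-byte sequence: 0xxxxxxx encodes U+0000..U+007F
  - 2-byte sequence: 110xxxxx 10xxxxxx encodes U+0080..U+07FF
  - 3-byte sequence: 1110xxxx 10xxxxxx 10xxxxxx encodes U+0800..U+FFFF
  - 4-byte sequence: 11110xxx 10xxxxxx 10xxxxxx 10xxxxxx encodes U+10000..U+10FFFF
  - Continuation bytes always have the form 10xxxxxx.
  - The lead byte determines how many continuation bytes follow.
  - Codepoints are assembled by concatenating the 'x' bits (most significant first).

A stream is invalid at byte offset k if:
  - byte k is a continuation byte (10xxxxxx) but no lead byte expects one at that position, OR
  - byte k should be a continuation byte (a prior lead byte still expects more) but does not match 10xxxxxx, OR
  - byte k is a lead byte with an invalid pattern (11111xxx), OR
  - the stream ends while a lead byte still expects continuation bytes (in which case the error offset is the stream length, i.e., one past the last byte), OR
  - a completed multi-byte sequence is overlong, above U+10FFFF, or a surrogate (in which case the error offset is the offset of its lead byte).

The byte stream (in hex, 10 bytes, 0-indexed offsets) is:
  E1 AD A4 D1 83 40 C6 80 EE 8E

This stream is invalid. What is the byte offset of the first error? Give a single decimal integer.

Byte[0]=E1: 3-byte lead, need 2 cont bytes. acc=0x1
Byte[1]=AD: continuation. acc=(acc<<6)|0x2D=0x6D
Byte[2]=A4: continuation. acc=(acc<<6)|0x24=0x1B64
Completed: cp=U+1B64 (starts at byte 0)
Byte[3]=D1: 2-byte lead, need 1 cont bytes. acc=0x11
Byte[4]=83: continuation. acc=(acc<<6)|0x03=0x443
Completed: cp=U+0443 (starts at byte 3)
Byte[5]=40: 1-byte ASCII. cp=U+0040
Byte[6]=C6: 2-byte lead, need 1 cont bytes. acc=0x6
Byte[7]=80: continuation. acc=(acc<<6)|0x00=0x180
Completed: cp=U+0180 (starts at byte 6)
Byte[8]=EE: 3-byte lead, need 2 cont bytes. acc=0xE
Byte[9]=8E: continuation. acc=(acc<<6)|0x0E=0x38E
Byte[10]: stream ended, expected continuation. INVALID

Answer: 10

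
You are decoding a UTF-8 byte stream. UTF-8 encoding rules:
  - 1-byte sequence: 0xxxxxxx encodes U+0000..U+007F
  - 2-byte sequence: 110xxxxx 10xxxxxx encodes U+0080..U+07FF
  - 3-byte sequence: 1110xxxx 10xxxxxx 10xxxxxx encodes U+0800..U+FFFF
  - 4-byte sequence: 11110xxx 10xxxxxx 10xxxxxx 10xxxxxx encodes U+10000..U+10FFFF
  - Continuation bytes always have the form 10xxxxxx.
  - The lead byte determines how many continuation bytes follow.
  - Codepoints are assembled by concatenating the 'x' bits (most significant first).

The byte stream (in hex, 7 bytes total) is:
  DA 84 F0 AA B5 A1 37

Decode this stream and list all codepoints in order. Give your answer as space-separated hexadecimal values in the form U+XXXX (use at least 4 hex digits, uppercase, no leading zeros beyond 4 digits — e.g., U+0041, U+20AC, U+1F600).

Answer: U+0684 U+2AD61 U+0037

Derivation:
Byte[0]=DA: 2-byte lead, need 1 cont bytes. acc=0x1A
Byte[1]=84: continuation. acc=(acc<<6)|0x04=0x684
Completed: cp=U+0684 (starts at byte 0)
Byte[2]=F0: 4-byte lead, need 3 cont bytes. acc=0x0
Byte[3]=AA: continuation. acc=(acc<<6)|0x2A=0x2A
Byte[4]=B5: continuation. acc=(acc<<6)|0x35=0xAB5
Byte[5]=A1: continuation. acc=(acc<<6)|0x21=0x2AD61
Completed: cp=U+2AD61 (starts at byte 2)
Byte[6]=37: 1-byte ASCII. cp=U+0037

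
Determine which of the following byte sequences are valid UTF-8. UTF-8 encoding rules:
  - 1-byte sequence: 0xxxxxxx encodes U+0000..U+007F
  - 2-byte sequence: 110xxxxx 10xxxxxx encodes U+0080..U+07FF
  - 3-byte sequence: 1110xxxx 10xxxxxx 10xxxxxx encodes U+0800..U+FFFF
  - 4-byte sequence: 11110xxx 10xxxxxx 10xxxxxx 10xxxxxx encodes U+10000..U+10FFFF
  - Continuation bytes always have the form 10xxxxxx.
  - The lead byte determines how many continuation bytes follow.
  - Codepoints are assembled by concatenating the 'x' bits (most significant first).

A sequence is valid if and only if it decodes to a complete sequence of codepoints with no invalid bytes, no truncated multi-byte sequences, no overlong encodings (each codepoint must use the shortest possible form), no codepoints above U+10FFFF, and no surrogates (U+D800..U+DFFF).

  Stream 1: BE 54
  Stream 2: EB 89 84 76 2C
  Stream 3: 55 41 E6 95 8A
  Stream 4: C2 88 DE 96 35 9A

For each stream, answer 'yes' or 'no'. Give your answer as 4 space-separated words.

Stream 1: error at byte offset 0. INVALID
Stream 2: decodes cleanly. VALID
Stream 3: decodes cleanly. VALID
Stream 4: error at byte offset 5. INVALID

Answer: no yes yes no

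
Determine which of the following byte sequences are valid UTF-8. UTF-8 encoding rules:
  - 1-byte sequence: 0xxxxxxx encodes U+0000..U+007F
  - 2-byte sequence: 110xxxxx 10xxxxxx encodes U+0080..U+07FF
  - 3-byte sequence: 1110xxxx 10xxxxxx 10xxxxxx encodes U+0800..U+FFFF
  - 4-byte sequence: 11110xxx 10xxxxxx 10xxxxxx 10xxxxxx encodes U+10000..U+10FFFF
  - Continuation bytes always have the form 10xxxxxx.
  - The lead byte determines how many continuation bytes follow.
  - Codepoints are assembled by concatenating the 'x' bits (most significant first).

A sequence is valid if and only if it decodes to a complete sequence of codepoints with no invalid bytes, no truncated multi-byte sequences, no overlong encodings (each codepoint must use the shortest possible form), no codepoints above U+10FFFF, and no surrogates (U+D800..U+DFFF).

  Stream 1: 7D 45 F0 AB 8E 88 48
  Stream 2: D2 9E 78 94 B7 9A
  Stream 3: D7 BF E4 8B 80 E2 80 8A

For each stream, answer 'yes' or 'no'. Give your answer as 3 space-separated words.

Answer: yes no yes

Derivation:
Stream 1: decodes cleanly. VALID
Stream 2: error at byte offset 3. INVALID
Stream 3: decodes cleanly. VALID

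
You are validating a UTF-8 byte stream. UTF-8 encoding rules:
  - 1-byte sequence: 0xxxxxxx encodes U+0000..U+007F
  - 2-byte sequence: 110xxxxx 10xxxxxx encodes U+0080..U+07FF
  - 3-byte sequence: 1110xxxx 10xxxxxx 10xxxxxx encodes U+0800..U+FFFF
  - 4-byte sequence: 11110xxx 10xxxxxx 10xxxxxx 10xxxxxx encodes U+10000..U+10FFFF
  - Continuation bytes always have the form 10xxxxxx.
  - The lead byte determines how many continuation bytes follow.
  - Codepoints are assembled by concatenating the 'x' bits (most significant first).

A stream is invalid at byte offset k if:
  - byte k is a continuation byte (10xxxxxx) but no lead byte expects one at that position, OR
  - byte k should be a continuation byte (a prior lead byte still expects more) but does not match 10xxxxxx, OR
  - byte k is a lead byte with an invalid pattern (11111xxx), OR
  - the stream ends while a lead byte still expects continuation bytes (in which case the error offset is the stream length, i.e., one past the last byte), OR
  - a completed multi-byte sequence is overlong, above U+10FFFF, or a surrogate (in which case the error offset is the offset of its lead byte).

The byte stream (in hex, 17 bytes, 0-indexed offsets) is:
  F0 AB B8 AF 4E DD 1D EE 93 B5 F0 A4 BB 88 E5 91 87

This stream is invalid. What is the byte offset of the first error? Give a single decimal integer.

Answer: 6

Derivation:
Byte[0]=F0: 4-byte lead, need 3 cont bytes. acc=0x0
Byte[1]=AB: continuation. acc=(acc<<6)|0x2B=0x2B
Byte[2]=B8: continuation. acc=(acc<<6)|0x38=0xAF8
Byte[3]=AF: continuation. acc=(acc<<6)|0x2F=0x2BE2F
Completed: cp=U+2BE2F (starts at byte 0)
Byte[4]=4E: 1-byte ASCII. cp=U+004E
Byte[5]=DD: 2-byte lead, need 1 cont bytes. acc=0x1D
Byte[6]=1D: expected 10xxxxxx continuation. INVALID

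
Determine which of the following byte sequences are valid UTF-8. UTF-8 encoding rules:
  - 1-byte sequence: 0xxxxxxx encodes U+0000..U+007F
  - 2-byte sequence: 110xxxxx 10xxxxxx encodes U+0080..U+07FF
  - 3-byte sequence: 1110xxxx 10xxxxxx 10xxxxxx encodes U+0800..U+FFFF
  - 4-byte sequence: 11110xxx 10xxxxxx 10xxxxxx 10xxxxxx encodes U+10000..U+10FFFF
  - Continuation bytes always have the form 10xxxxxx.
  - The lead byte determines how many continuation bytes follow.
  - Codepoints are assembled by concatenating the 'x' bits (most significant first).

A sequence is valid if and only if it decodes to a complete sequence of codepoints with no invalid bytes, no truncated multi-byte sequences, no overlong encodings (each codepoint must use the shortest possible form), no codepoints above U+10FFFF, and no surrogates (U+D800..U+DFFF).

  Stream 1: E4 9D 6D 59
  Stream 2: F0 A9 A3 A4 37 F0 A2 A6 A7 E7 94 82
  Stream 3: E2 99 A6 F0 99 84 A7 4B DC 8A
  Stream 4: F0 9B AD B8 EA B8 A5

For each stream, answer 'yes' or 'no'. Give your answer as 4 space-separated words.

Answer: no yes yes yes

Derivation:
Stream 1: error at byte offset 2. INVALID
Stream 2: decodes cleanly. VALID
Stream 3: decodes cleanly. VALID
Stream 4: decodes cleanly. VALID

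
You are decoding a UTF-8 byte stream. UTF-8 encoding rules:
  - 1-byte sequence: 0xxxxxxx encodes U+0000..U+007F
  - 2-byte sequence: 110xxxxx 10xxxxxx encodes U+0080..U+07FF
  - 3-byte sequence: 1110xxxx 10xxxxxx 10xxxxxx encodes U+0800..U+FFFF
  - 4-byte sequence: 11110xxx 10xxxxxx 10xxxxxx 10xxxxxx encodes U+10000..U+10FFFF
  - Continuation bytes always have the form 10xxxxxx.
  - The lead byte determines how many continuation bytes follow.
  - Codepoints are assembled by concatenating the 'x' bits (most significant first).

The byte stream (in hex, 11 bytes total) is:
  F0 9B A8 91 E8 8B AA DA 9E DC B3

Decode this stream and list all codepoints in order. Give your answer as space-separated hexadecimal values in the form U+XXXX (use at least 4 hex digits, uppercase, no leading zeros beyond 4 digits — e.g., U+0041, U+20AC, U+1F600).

Byte[0]=F0: 4-byte lead, need 3 cont bytes. acc=0x0
Byte[1]=9B: continuation. acc=(acc<<6)|0x1B=0x1B
Byte[2]=A8: continuation. acc=(acc<<6)|0x28=0x6E8
Byte[3]=91: continuation. acc=(acc<<6)|0x11=0x1BA11
Completed: cp=U+1BA11 (starts at byte 0)
Byte[4]=E8: 3-byte lead, need 2 cont bytes. acc=0x8
Byte[5]=8B: continuation. acc=(acc<<6)|0x0B=0x20B
Byte[6]=AA: continuation. acc=(acc<<6)|0x2A=0x82EA
Completed: cp=U+82EA (starts at byte 4)
Byte[7]=DA: 2-byte lead, need 1 cont bytes. acc=0x1A
Byte[8]=9E: continuation. acc=(acc<<6)|0x1E=0x69E
Completed: cp=U+069E (starts at byte 7)
Byte[9]=DC: 2-byte lead, need 1 cont bytes. acc=0x1C
Byte[10]=B3: continuation. acc=(acc<<6)|0x33=0x733
Completed: cp=U+0733 (starts at byte 9)

Answer: U+1BA11 U+82EA U+069E U+0733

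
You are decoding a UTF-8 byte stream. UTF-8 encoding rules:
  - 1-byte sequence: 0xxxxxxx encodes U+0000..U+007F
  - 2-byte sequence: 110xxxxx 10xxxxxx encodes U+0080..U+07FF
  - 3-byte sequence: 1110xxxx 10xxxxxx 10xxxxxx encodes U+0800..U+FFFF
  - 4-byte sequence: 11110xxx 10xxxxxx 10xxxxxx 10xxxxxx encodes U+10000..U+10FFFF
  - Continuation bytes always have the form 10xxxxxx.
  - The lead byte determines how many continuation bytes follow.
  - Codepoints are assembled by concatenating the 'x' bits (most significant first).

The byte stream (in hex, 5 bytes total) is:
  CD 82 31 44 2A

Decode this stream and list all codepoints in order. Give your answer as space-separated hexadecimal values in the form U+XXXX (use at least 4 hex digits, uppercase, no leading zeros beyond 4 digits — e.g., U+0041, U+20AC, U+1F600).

Answer: U+0342 U+0031 U+0044 U+002A

Derivation:
Byte[0]=CD: 2-byte lead, need 1 cont bytes. acc=0xD
Byte[1]=82: continuation. acc=(acc<<6)|0x02=0x342
Completed: cp=U+0342 (starts at byte 0)
Byte[2]=31: 1-byte ASCII. cp=U+0031
Byte[3]=44: 1-byte ASCII. cp=U+0044
Byte[4]=2A: 1-byte ASCII. cp=U+002A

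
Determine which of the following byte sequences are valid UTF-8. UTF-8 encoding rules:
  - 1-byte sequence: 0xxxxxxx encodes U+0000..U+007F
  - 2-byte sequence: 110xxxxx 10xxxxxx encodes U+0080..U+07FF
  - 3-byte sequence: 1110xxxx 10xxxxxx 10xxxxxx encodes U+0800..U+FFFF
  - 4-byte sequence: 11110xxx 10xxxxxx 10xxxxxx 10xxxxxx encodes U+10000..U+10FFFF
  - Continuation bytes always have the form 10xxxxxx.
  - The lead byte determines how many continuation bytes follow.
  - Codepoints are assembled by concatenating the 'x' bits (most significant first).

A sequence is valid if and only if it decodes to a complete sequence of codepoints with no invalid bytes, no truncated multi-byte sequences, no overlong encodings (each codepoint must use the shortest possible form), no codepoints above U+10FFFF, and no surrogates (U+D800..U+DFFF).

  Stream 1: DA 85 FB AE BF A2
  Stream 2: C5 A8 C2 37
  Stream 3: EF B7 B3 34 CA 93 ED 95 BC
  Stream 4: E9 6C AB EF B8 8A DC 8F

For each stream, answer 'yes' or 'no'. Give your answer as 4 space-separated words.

Stream 1: error at byte offset 2. INVALID
Stream 2: error at byte offset 3. INVALID
Stream 3: decodes cleanly. VALID
Stream 4: error at byte offset 1. INVALID

Answer: no no yes no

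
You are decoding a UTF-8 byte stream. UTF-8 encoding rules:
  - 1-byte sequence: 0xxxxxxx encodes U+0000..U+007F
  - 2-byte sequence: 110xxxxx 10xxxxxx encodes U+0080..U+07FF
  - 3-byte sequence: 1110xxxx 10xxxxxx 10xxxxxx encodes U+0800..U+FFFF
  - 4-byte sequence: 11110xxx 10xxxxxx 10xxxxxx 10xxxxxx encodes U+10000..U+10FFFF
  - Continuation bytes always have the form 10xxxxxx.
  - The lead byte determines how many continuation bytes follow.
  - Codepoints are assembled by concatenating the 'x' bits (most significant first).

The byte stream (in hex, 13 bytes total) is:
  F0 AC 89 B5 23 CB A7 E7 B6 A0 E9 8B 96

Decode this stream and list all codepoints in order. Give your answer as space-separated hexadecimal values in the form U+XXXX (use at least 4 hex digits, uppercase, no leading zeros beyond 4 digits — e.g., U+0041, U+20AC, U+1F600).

Answer: U+2C275 U+0023 U+02E7 U+7DA0 U+92D6

Derivation:
Byte[0]=F0: 4-byte lead, need 3 cont bytes. acc=0x0
Byte[1]=AC: continuation. acc=(acc<<6)|0x2C=0x2C
Byte[2]=89: continuation. acc=(acc<<6)|0x09=0xB09
Byte[3]=B5: continuation. acc=(acc<<6)|0x35=0x2C275
Completed: cp=U+2C275 (starts at byte 0)
Byte[4]=23: 1-byte ASCII. cp=U+0023
Byte[5]=CB: 2-byte lead, need 1 cont bytes. acc=0xB
Byte[6]=A7: continuation. acc=(acc<<6)|0x27=0x2E7
Completed: cp=U+02E7 (starts at byte 5)
Byte[7]=E7: 3-byte lead, need 2 cont bytes. acc=0x7
Byte[8]=B6: continuation. acc=(acc<<6)|0x36=0x1F6
Byte[9]=A0: continuation. acc=(acc<<6)|0x20=0x7DA0
Completed: cp=U+7DA0 (starts at byte 7)
Byte[10]=E9: 3-byte lead, need 2 cont bytes. acc=0x9
Byte[11]=8B: continuation. acc=(acc<<6)|0x0B=0x24B
Byte[12]=96: continuation. acc=(acc<<6)|0x16=0x92D6
Completed: cp=U+92D6 (starts at byte 10)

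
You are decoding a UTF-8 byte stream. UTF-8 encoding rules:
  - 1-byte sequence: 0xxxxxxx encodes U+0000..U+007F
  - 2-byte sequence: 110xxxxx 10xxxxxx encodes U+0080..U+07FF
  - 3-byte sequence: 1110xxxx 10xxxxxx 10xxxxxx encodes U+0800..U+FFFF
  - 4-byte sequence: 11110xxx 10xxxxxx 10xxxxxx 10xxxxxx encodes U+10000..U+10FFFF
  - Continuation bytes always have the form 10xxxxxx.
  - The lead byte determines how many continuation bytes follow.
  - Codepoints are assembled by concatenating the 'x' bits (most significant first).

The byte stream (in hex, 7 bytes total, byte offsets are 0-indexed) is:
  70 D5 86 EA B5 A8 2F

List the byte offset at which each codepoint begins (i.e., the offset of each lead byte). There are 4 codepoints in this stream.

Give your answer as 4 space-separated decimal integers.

Answer: 0 1 3 6

Derivation:
Byte[0]=70: 1-byte ASCII. cp=U+0070
Byte[1]=D5: 2-byte lead, need 1 cont bytes. acc=0x15
Byte[2]=86: continuation. acc=(acc<<6)|0x06=0x546
Completed: cp=U+0546 (starts at byte 1)
Byte[3]=EA: 3-byte lead, need 2 cont bytes. acc=0xA
Byte[4]=B5: continuation. acc=(acc<<6)|0x35=0x2B5
Byte[5]=A8: continuation. acc=(acc<<6)|0x28=0xAD68
Completed: cp=U+AD68 (starts at byte 3)
Byte[6]=2F: 1-byte ASCII. cp=U+002F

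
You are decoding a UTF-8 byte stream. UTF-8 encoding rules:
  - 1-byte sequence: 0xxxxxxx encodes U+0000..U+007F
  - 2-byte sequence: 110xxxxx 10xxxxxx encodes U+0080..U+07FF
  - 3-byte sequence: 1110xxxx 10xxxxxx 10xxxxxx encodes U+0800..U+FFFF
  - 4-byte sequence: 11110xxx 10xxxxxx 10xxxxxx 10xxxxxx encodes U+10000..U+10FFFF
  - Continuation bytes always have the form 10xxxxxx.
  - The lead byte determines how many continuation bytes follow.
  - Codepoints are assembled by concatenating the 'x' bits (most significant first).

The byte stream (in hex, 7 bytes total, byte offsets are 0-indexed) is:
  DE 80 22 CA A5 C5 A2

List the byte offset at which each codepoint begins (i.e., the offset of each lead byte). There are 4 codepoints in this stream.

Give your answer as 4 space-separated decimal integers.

Byte[0]=DE: 2-byte lead, need 1 cont bytes. acc=0x1E
Byte[1]=80: continuation. acc=(acc<<6)|0x00=0x780
Completed: cp=U+0780 (starts at byte 0)
Byte[2]=22: 1-byte ASCII. cp=U+0022
Byte[3]=CA: 2-byte lead, need 1 cont bytes. acc=0xA
Byte[4]=A5: continuation. acc=(acc<<6)|0x25=0x2A5
Completed: cp=U+02A5 (starts at byte 3)
Byte[5]=C5: 2-byte lead, need 1 cont bytes. acc=0x5
Byte[6]=A2: continuation. acc=(acc<<6)|0x22=0x162
Completed: cp=U+0162 (starts at byte 5)

Answer: 0 2 3 5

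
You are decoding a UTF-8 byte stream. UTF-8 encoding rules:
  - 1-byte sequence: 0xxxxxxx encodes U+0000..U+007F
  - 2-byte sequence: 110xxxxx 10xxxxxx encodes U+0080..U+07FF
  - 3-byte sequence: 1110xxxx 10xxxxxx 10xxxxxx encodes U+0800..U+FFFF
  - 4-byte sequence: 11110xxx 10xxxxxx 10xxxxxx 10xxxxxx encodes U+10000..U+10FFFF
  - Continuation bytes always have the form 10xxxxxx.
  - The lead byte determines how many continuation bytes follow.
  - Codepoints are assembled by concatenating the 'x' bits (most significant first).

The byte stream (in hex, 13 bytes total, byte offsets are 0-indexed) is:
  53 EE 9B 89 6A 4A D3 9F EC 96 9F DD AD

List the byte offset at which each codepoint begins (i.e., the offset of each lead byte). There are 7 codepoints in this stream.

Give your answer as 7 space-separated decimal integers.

Answer: 0 1 4 5 6 8 11

Derivation:
Byte[0]=53: 1-byte ASCII. cp=U+0053
Byte[1]=EE: 3-byte lead, need 2 cont bytes. acc=0xE
Byte[2]=9B: continuation. acc=(acc<<6)|0x1B=0x39B
Byte[3]=89: continuation. acc=(acc<<6)|0x09=0xE6C9
Completed: cp=U+E6C9 (starts at byte 1)
Byte[4]=6A: 1-byte ASCII. cp=U+006A
Byte[5]=4A: 1-byte ASCII. cp=U+004A
Byte[6]=D3: 2-byte lead, need 1 cont bytes. acc=0x13
Byte[7]=9F: continuation. acc=(acc<<6)|0x1F=0x4DF
Completed: cp=U+04DF (starts at byte 6)
Byte[8]=EC: 3-byte lead, need 2 cont bytes. acc=0xC
Byte[9]=96: continuation. acc=(acc<<6)|0x16=0x316
Byte[10]=9F: continuation. acc=(acc<<6)|0x1F=0xC59F
Completed: cp=U+C59F (starts at byte 8)
Byte[11]=DD: 2-byte lead, need 1 cont bytes. acc=0x1D
Byte[12]=AD: continuation. acc=(acc<<6)|0x2D=0x76D
Completed: cp=U+076D (starts at byte 11)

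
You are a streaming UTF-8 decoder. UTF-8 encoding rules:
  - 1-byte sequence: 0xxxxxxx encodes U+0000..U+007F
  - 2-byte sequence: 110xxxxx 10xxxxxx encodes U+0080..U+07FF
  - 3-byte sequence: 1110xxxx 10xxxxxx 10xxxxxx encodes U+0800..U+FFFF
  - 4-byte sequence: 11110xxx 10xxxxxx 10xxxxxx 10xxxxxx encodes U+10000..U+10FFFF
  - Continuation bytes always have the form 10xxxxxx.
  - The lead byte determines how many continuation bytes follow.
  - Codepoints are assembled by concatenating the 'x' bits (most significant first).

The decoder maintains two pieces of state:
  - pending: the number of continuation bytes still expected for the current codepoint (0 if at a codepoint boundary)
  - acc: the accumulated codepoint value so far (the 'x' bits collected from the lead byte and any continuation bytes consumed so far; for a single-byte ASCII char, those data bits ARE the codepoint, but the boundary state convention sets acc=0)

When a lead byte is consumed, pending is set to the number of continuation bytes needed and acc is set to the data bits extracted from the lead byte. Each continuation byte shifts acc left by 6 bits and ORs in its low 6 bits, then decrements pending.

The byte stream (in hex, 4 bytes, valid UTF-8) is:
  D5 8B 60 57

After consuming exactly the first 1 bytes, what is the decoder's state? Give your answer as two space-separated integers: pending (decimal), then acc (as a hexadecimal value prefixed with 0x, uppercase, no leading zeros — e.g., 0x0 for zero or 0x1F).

Byte[0]=D5: 2-byte lead. pending=1, acc=0x15

Answer: 1 0x15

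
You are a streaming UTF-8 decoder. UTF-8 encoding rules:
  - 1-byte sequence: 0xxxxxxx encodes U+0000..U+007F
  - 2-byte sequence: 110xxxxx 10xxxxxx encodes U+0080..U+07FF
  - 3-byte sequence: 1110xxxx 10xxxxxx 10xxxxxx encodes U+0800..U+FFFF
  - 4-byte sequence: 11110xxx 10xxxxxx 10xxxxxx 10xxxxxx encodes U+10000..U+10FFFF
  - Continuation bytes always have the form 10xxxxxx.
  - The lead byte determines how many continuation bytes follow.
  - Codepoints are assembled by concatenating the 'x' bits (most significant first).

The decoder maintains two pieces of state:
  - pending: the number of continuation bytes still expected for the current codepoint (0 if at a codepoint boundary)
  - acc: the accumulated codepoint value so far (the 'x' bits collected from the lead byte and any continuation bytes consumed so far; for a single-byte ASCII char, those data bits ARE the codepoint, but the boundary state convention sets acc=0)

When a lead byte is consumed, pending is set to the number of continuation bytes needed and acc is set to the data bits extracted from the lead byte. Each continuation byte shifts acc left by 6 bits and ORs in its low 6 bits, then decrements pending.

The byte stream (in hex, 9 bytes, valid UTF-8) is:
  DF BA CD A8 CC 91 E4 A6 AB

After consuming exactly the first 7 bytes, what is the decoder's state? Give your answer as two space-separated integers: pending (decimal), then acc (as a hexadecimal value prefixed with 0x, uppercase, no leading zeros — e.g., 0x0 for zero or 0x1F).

Answer: 2 0x4

Derivation:
Byte[0]=DF: 2-byte lead. pending=1, acc=0x1F
Byte[1]=BA: continuation. acc=(acc<<6)|0x3A=0x7FA, pending=0
Byte[2]=CD: 2-byte lead. pending=1, acc=0xD
Byte[3]=A8: continuation. acc=(acc<<6)|0x28=0x368, pending=0
Byte[4]=CC: 2-byte lead. pending=1, acc=0xC
Byte[5]=91: continuation. acc=(acc<<6)|0x11=0x311, pending=0
Byte[6]=E4: 3-byte lead. pending=2, acc=0x4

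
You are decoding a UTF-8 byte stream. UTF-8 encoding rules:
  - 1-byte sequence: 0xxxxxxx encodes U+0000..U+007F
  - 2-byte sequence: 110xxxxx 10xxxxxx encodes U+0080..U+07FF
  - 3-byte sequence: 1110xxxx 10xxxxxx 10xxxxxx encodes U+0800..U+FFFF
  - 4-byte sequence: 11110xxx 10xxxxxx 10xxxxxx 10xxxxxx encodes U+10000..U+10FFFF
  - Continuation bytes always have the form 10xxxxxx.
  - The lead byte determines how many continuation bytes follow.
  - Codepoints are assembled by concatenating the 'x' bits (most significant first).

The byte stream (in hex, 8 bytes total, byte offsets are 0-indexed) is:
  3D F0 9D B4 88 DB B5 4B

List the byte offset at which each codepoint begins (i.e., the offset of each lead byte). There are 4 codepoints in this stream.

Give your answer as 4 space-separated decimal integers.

Byte[0]=3D: 1-byte ASCII. cp=U+003D
Byte[1]=F0: 4-byte lead, need 3 cont bytes. acc=0x0
Byte[2]=9D: continuation. acc=(acc<<6)|0x1D=0x1D
Byte[3]=B4: continuation. acc=(acc<<6)|0x34=0x774
Byte[4]=88: continuation. acc=(acc<<6)|0x08=0x1DD08
Completed: cp=U+1DD08 (starts at byte 1)
Byte[5]=DB: 2-byte lead, need 1 cont bytes. acc=0x1B
Byte[6]=B5: continuation. acc=(acc<<6)|0x35=0x6F5
Completed: cp=U+06F5 (starts at byte 5)
Byte[7]=4B: 1-byte ASCII. cp=U+004B

Answer: 0 1 5 7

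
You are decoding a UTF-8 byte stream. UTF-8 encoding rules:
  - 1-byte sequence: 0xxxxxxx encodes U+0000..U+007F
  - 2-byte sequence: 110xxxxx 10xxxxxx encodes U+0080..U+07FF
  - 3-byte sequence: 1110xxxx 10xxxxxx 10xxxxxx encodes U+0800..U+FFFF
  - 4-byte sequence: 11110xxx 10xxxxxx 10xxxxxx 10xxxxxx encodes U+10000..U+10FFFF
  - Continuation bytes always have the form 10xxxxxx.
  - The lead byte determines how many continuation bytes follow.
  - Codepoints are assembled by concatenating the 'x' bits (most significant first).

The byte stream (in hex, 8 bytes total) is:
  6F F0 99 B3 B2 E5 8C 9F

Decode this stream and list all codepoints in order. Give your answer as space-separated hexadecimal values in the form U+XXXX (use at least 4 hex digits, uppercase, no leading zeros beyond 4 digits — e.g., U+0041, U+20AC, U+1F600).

Byte[0]=6F: 1-byte ASCII. cp=U+006F
Byte[1]=F0: 4-byte lead, need 3 cont bytes. acc=0x0
Byte[2]=99: continuation. acc=(acc<<6)|0x19=0x19
Byte[3]=B3: continuation. acc=(acc<<6)|0x33=0x673
Byte[4]=B2: continuation. acc=(acc<<6)|0x32=0x19CF2
Completed: cp=U+19CF2 (starts at byte 1)
Byte[5]=E5: 3-byte lead, need 2 cont bytes. acc=0x5
Byte[6]=8C: continuation. acc=(acc<<6)|0x0C=0x14C
Byte[7]=9F: continuation. acc=(acc<<6)|0x1F=0x531F
Completed: cp=U+531F (starts at byte 5)

Answer: U+006F U+19CF2 U+531F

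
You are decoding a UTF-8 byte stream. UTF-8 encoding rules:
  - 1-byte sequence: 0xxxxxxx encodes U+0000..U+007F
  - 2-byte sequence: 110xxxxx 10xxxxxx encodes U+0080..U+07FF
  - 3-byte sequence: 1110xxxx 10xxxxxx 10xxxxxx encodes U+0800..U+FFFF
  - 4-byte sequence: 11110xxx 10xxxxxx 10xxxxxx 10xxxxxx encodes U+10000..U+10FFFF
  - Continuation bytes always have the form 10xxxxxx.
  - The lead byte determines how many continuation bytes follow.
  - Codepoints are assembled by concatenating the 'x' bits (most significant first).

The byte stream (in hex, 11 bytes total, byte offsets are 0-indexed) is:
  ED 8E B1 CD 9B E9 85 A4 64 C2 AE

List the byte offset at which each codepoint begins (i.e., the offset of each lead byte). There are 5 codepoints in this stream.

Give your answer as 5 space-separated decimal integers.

Answer: 0 3 5 8 9

Derivation:
Byte[0]=ED: 3-byte lead, need 2 cont bytes. acc=0xD
Byte[1]=8E: continuation. acc=(acc<<6)|0x0E=0x34E
Byte[2]=B1: continuation. acc=(acc<<6)|0x31=0xD3B1
Completed: cp=U+D3B1 (starts at byte 0)
Byte[3]=CD: 2-byte lead, need 1 cont bytes. acc=0xD
Byte[4]=9B: continuation. acc=(acc<<6)|0x1B=0x35B
Completed: cp=U+035B (starts at byte 3)
Byte[5]=E9: 3-byte lead, need 2 cont bytes. acc=0x9
Byte[6]=85: continuation. acc=(acc<<6)|0x05=0x245
Byte[7]=A4: continuation. acc=(acc<<6)|0x24=0x9164
Completed: cp=U+9164 (starts at byte 5)
Byte[8]=64: 1-byte ASCII. cp=U+0064
Byte[9]=C2: 2-byte lead, need 1 cont bytes. acc=0x2
Byte[10]=AE: continuation. acc=(acc<<6)|0x2E=0xAE
Completed: cp=U+00AE (starts at byte 9)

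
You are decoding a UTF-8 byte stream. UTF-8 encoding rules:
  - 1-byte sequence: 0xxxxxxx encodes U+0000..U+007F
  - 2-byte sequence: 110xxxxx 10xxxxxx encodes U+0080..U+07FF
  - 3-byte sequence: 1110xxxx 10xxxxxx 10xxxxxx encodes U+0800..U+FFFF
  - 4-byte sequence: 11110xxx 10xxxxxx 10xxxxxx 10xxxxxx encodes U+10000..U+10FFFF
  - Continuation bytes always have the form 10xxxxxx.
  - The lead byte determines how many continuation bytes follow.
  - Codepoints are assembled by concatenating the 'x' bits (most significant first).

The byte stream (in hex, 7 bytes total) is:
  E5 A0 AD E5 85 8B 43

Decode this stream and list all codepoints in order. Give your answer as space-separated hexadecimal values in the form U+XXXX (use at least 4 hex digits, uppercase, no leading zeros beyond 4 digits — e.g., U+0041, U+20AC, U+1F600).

Byte[0]=E5: 3-byte lead, need 2 cont bytes. acc=0x5
Byte[1]=A0: continuation. acc=(acc<<6)|0x20=0x160
Byte[2]=AD: continuation. acc=(acc<<6)|0x2D=0x582D
Completed: cp=U+582D (starts at byte 0)
Byte[3]=E5: 3-byte lead, need 2 cont bytes. acc=0x5
Byte[4]=85: continuation. acc=(acc<<6)|0x05=0x145
Byte[5]=8B: continuation. acc=(acc<<6)|0x0B=0x514B
Completed: cp=U+514B (starts at byte 3)
Byte[6]=43: 1-byte ASCII. cp=U+0043

Answer: U+582D U+514B U+0043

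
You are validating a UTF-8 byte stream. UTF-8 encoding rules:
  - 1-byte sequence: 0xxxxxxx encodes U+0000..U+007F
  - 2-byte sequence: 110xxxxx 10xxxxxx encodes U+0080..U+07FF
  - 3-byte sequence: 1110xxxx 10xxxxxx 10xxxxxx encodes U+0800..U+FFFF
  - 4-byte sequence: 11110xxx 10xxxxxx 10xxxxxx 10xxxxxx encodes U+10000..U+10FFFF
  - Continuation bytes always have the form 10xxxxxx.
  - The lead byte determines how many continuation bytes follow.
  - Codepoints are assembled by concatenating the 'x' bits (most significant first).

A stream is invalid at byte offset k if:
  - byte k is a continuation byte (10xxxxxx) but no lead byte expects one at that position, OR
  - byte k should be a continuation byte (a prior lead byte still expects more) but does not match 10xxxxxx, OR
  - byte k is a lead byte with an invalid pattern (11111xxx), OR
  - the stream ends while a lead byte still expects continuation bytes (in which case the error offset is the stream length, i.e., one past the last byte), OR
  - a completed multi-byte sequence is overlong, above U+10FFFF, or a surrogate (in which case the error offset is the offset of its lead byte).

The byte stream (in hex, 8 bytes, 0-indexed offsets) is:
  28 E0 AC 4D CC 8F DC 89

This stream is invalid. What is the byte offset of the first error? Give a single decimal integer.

Byte[0]=28: 1-byte ASCII. cp=U+0028
Byte[1]=E0: 3-byte lead, need 2 cont bytes. acc=0x0
Byte[2]=AC: continuation. acc=(acc<<6)|0x2C=0x2C
Byte[3]=4D: expected 10xxxxxx continuation. INVALID

Answer: 3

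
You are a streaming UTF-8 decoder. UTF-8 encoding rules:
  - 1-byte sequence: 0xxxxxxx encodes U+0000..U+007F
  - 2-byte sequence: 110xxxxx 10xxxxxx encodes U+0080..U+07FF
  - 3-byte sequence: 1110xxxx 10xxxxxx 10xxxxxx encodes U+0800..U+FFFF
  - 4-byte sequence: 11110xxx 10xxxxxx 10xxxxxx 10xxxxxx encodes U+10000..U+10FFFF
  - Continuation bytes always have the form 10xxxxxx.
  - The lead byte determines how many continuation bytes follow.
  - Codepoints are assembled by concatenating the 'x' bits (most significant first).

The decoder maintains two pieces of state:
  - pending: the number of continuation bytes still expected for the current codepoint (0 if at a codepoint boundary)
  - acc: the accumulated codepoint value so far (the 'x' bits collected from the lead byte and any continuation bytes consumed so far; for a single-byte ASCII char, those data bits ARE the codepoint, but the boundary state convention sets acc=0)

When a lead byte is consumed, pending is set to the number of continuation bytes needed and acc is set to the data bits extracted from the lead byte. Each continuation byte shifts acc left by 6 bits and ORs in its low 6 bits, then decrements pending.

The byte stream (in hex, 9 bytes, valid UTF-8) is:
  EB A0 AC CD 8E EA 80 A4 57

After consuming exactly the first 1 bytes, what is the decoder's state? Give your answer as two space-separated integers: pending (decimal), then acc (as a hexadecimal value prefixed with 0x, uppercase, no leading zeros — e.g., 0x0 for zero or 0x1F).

Byte[0]=EB: 3-byte lead. pending=2, acc=0xB

Answer: 2 0xB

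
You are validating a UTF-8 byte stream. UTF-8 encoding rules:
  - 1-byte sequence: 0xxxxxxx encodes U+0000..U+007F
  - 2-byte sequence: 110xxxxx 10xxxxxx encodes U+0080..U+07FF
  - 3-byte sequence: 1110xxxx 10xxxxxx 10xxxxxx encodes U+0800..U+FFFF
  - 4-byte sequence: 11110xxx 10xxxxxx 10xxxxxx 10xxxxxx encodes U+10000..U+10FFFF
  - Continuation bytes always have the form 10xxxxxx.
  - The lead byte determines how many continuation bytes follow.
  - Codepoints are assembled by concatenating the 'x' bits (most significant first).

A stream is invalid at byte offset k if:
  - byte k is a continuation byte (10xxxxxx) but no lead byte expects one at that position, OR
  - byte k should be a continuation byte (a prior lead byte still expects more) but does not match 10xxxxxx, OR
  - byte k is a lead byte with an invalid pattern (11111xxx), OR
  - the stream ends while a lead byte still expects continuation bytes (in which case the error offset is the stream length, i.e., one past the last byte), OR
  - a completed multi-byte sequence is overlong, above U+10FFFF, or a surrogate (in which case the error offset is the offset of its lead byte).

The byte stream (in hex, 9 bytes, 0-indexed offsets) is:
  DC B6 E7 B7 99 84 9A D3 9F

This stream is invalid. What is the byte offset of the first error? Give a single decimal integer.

Answer: 5

Derivation:
Byte[0]=DC: 2-byte lead, need 1 cont bytes. acc=0x1C
Byte[1]=B6: continuation. acc=(acc<<6)|0x36=0x736
Completed: cp=U+0736 (starts at byte 0)
Byte[2]=E7: 3-byte lead, need 2 cont bytes. acc=0x7
Byte[3]=B7: continuation. acc=(acc<<6)|0x37=0x1F7
Byte[4]=99: continuation. acc=(acc<<6)|0x19=0x7DD9
Completed: cp=U+7DD9 (starts at byte 2)
Byte[5]=84: INVALID lead byte (not 0xxx/110x/1110/11110)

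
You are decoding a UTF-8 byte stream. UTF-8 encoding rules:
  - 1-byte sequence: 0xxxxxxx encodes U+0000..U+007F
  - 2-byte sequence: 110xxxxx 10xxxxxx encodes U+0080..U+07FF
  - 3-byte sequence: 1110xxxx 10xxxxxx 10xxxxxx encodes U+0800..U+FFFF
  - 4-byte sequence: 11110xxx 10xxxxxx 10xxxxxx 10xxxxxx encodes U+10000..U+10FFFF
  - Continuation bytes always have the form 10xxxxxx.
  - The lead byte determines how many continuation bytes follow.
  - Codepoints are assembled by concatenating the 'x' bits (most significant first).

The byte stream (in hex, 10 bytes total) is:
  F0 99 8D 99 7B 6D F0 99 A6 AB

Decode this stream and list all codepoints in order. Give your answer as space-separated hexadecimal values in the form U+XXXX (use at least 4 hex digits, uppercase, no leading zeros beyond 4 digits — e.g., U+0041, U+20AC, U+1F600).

Byte[0]=F0: 4-byte lead, need 3 cont bytes. acc=0x0
Byte[1]=99: continuation. acc=(acc<<6)|0x19=0x19
Byte[2]=8D: continuation. acc=(acc<<6)|0x0D=0x64D
Byte[3]=99: continuation. acc=(acc<<6)|0x19=0x19359
Completed: cp=U+19359 (starts at byte 0)
Byte[4]=7B: 1-byte ASCII. cp=U+007B
Byte[5]=6D: 1-byte ASCII. cp=U+006D
Byte[6]=F0: 4-byte lead, need 3 cont bytes. acc=0x0
Byte[7]=99: continuation. acc=(acc<<6)|0x19=0x19
Byte[8]=A6: continuation. acc=(acc<<6)|0x26=0x666
Byte[9]=AB: continuation. acc=(acc<<6)|0x2B=0x199AB
Completed: cp=U+199AB (starts at byte 6)

Answer: U+19359 U+007B U+006D U+199AB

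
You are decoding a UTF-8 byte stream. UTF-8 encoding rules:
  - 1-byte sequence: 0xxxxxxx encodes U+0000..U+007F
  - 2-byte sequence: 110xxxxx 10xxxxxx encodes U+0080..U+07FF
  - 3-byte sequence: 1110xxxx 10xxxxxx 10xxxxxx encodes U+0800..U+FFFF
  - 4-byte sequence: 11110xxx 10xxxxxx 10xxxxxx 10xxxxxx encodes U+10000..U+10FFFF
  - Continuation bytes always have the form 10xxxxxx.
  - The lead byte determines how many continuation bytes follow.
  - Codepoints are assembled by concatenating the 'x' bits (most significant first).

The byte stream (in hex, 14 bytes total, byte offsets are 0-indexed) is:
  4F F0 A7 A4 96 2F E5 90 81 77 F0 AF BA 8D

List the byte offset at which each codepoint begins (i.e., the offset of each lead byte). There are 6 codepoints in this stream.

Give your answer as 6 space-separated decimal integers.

Byte[0]=4F: 1-byte ASCII. cp=U+004F
Byte[1]=F0: 4-byte lead, need 3 cont bytes. acc=0x0
Byte[2]=A7: continuation. acc=(acc<<6)|0x27=0x27
Byte[3]=A4: continuation. acc=(acc<<6)|0x24=0x9E4
Byte[4]=96: continuation. acc=(acc<<6)|0x16=0x27916
Completed: cp=U+27916 (starts at byte 1)
Byte[5]=2F: 1-byte ASCII. cp=U+002F
Byte[6]=E5: 3-byte lead, need 2 cont bytes. acc=0x5
Byte[7]=90: continuation. acc=(acc<<6)|0x10=0x150
Byte[8]=81: continuation. acc=(acc<<6)|0x01=0x5401
Completed: cp=U+5401 (starts at byte 6)
Byte[9]=77: 1-byte ASCII. cp=U+0077
Byte[10]=F0: 4-byte lead, need 3 cont bytes. acc=0x0
Byte[11]=AF: continuation. acc=(acc<<6)|0x2F=0x2F
Byte[12]=BA: continuation. acc=(acc<<6)|0x3A=0xBFA
Byte[13]=8D: continuation. acc=(acc<<6)|0x0D=0x2FE8D
Completed: cp=U+2FE8D (starts at byte 10)

Answer: 0 1 5 6 9 10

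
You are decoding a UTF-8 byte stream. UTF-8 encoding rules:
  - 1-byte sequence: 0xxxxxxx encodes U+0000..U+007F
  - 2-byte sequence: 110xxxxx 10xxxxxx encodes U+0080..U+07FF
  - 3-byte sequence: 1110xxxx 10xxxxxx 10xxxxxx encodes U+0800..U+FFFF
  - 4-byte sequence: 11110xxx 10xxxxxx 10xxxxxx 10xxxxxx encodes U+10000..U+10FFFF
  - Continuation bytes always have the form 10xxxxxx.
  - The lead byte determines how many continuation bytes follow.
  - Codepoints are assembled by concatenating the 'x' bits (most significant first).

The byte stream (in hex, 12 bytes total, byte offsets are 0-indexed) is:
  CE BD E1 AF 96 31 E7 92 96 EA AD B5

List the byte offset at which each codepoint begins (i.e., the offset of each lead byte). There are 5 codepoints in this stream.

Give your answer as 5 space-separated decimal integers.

Byte[0]=CE: 2-byte lead, need 1 cont bytes. acc=0xE
Byte[1]=BD: continuation. acc=(acc<<6)|0x3D=0x3BD
Completed: cp=U+03BD (starts at byte 0)
Byte[2]=E1: 3-byte lead, need 2 cont bytes. acc=0x1
Byte[3]=AF: continuation. acc=(acc<<6)|0x2F=0x6F
Byte[4]=96: continuation. acc=(acc<<6)|0x16=0x1BD6
Completed: cp=U+1BD6 (starts at byte 2)
Byte[5]=31: 1-byte ASCII. cp=U+0031
Byte[6]=E7: 3-byte lead, need 2 cont bytes. acc=0x7
Byte[7]=92: continuation. acc=(acc<<6)|0x12=0x1D2
Byte[8]=96: continuation. acc=(acc<<6)|0x16=0x7496
Completed: cp=U+7496 (starts at byte 6)
Byte[9]=EA: 3-byte lead, need 2 cont bytes. acc=0xA
Byte[10]=AD: continuation. acc=(acc<<6)|0x2D=0x2AD
Byte[11]=B5: continuation. acc=(acc<<6)|0x35=0xAB75
Completed: cp=U+AB75 (starts at byte 9)

Answer: 0 2 5 6 9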